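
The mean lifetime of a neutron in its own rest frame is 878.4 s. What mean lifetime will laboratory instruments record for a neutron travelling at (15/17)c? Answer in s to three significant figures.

γ = 1/√(1 − (15/17)²) = 17/8 = 2.125
The rest-frame lifetime is the proper time; the lab measures the dilated interval Δt = γτ₀ = 2.125 × 878.4 s.

Δt = 1870 s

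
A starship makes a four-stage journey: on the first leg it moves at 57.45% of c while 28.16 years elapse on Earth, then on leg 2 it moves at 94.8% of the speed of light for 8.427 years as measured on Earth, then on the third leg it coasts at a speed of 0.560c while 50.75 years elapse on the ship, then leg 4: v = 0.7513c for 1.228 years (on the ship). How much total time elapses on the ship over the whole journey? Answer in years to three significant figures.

τ = 77.7 years

Leg 1: β = 0.5745; γ = 1/√(1 − 0.5745²) = 1/√0.6699 = 1.222; τ_1 = 28.16/1.222 = 23.05 years.
Leg 2: β = 0.948; γ = 1/√(1 − 0.948²) = 1/√0.1013 = 3.142; τ_2 = 8.427/3.142 = 2.682 years.
Leg 3: 50.75 years is already measured on the ship.
Leg 4: 1.228 years is already measured on the ship.
Total: 23.05 + 2.682 + 50.75 + 1.228 years.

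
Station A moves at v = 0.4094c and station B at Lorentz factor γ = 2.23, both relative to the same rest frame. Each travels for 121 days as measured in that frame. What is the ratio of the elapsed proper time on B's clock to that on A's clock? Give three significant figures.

τ_B/τ_A = 0.492

A: γ = 1/√(1 − 0.4094²) = 1/√0.8324 = 1.096. B: γ = 2.23.
τ_A/τ_B = γ_B/γ_A = 2.230/1.096 = 2.035, so τ_B/τ_A = 0.4915.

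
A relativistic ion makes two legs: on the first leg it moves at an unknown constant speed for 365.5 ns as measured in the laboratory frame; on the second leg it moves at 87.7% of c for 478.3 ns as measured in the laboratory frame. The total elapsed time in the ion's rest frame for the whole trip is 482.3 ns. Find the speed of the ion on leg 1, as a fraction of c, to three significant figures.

Leg 1: speed unknown; τ_1 = 365.5/γ_1.
Leg 2: β = 0.877; γ = 1/√(1 − 0.877²) = 1/√0.2309 = 2.081; τ_2 = 478.3/2.081 = 229.8 ns.
Total proper time: τ_1 + 229.8 = 482.3, so τ_1 = 482.3 − 229.8 = 252.5 ns.
γ_1 = 365.5/252.5 = 1.448; β = √(1 − 1/γ²) = √0.5228.

β = 0.723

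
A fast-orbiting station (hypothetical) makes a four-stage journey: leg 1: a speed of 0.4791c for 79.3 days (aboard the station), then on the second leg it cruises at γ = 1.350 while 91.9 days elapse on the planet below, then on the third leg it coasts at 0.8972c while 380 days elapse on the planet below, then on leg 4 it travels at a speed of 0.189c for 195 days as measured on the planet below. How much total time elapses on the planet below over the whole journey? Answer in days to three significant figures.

Δt = 757 days

Leg 1: γ = 1/√(1 − 0.4791²) = 1/√0.7705 = 1.139; Δt_1 = 1.139 × 79.3 = 90.34 days.
Leg 2: 91.9 days is already measured on the planet below.
Leg 3: 380 days is already measured on the planet below.
Leg 4: 195 days is already measured on the planet below.
Total: 90.34 + 91.90 + 380.0 + 195.0 days.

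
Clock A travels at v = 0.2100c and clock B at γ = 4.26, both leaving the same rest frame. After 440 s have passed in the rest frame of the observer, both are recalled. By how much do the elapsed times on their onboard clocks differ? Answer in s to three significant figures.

|τ_A − τ_B| = 327 s

A: γ = 1/√(1 − 0.2100²) = 1/√0.9559 = 1.023; τ_A = 440/1.023 = 430.2 s.
B: γ = 4.26; τ_B = 440/4.260 = 103.3 s.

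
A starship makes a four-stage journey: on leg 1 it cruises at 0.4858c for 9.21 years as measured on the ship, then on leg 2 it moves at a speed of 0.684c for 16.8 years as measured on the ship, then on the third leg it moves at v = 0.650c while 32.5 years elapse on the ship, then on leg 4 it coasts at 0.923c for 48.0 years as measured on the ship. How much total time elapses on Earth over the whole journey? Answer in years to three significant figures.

Δt = 201 years

Leg 1: γ = 1/√(1 − 0.4858²) = 1/√0.7640 = 1.144; Δt_1 = 1.144 × 9.21 = 10.54 years.
Leg 2: γ = 1/√(1 − 0.684²) = 1/√0.5321 = 1.371; Δt_2 = 1.371 × 16.8 = 23.03 years.
Leg 3: γ = 1/√(1 − 0.650²) = 1/√0.5775 = 1.316; Δt_3 = 1.316 × 32.5 = 42.77 years.
Leg 4: γ = 1/√(1 − 0.923²) = 1/√0.1481 = 2.599; Δt_4 = 2.599 × 48.0 = 124.7 years.
Total: 10.54 + 23.03 + 42.77 + 124.7 years.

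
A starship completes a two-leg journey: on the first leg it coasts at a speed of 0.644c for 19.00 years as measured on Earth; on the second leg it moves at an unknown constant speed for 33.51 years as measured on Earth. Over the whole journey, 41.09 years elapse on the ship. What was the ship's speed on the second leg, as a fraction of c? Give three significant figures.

β = 0.610

Leg 1: γ = 1/√(1 − 0.644²) = 1/√0.5853 = 1.307; τ_1 = 19.00/1.307 = 14.54 years.
Leg 2: speed unknown; τ_2 = 33.51/γ_2.
Total proper time: 14.54 + τ_2 = 41.09, so τ_2 = 41.09 − 14.54 = 26.55 years.
γ_2 = 33.51/26.55 = 1.262; β = √(1 − 1/γ²) = √0.3720.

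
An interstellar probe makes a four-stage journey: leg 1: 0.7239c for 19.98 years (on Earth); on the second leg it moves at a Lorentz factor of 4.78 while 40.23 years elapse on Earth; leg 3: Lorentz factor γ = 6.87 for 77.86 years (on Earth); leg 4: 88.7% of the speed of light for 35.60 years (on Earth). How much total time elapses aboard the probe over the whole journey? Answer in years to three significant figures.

Leg 1: γ = 1/√(1 − 0.7239²) = 1/√0.4760 = 1.449; τ_1 = 19.98/1.449 = 13.78 years.
Leg 2: γ = 4.78; τ_2 = 40.23/4.780 = 8.416 years.
Leg 3: γ = 6.87; τ_3 = 77.86/6.870 = 11.33 years.
Leg 4: β = 0.887; γ = 1/√(1 − 0.887²) = 1/√0.2132 = 2.166; τ_4 = 35.60/2.166 = 16.44 years.
Total: 13.78 + 8.416 + 11.33 + 16.44 years.

τ = 50.0 years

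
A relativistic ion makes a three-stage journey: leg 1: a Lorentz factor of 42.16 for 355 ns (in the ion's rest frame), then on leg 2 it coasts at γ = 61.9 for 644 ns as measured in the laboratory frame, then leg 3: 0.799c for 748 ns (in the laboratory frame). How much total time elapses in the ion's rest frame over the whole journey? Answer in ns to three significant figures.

τ = 815 ns

Leg 1: 355 ns is already measured in the ion's rest frame.
Leg 2: γ = 61.9; τ_2 = 644/61.90 = 10.40 ns.
Leg 3: γ = 1/√(1 − 0.799²) = 1/√0.3616 = 1.663; τ_3 = 748/1.663 = 449.8 ns.
Total: 355.0 + 10.40 + 449.8 ns.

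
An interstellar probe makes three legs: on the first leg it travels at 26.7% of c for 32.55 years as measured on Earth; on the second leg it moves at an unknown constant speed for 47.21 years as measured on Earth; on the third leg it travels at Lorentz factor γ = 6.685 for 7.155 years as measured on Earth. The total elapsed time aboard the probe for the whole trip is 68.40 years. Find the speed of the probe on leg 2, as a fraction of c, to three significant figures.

Leg 1: β = 0.267; γ = 1/√(1 − 0.267²) = 1/√0.9287 = 1.038; τ_1 = 32.55/1.038 = 31.37 years.
Leg 2: speed unknown; τ_2 = 47.21/γ_2.
Leg 3: γ = 6.685; τ_3 = 7.155/6.685 = 1.070 years.
Total proper time: 31.37 + τ_2 + 1.070 = 68.40, so τ_2 = 68.40 − 32.44 = 35.96 years.
γ_2 = 47.21/35.96 = 1.313; β = √(1 − 1/γ²) = √0.4198.

β = 0.648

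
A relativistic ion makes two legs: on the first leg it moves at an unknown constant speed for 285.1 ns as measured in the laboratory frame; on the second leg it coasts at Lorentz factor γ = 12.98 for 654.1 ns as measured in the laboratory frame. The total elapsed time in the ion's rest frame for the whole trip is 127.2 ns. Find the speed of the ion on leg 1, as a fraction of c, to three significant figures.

β = 0.963

Leg 1: speed unknown; τ_1 = 285.1/γ_1.
Leg 2: γ = 12.98; τ_2 = 654.1/12.98 = 50.39 ns.
Total proper time: τ_1 + 50.39 = 127.2, so τ_1 = 127.2 − 50.39 = 76.81 ns.
γ_1 = 285.1/76.81 = 3.712; β = √(1 − 1/γ²) = √0.9274.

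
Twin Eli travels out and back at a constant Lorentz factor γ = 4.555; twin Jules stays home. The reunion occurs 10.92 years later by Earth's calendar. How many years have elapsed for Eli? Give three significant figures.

γ = 4.555
Eli's clock measures proper time along the trip: τ = Δt/γ = 10.92/4.555 years.

τ = 2.40 years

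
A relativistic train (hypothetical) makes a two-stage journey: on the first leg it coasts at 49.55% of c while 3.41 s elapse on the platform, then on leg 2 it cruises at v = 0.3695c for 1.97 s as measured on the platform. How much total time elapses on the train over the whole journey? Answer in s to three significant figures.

Leg 1: β = 0.4955; γ = 1/√(1 − 0.4955²) = 1/√0.7545 = 1.151; τ_1 = 3.41/1.151 = 2.962 s.
Leg 2: γ = 1/√(1 − 0.3695²) = 1/√0.8635 = 1.076; τ_2 = 1.97/1.076 = 1.831 s.
Total: 2.962 + 1.831 s.

τ = 4.79 s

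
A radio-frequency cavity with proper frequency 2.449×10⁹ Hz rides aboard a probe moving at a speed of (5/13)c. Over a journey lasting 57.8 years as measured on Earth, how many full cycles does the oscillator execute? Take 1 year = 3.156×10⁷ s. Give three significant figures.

N = 4.12×10¹⁸

γ = 1/√(1 − (5/13)²) = 13/12 ≈ 1.083
The oscillator's own cycle count is N = f × τ where τ is the proper time aboard the probe. τ = Δt/γ = 57.8/1.083 = 53.35 years = 1.684×10⁹ s.
N = 2.449×10⁹ × 1.684×10⁹ = 4.124×10¹⁸.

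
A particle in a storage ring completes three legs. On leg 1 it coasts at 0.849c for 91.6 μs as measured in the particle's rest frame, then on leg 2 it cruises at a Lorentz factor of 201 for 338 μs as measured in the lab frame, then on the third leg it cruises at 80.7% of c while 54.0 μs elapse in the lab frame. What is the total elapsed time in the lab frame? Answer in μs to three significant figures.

Leg 1: γ = 1/√(1 − 0.849²) = 1/√0.2792 = 1.893; Δt_1 = 1.893 × 91.6 = 173.4 μs.
Leg 2: 338 μs is already measured in the lab frame.
Leg 3: 54.0 μs is already measured in the lab frame.
Total: 173.4 + 338.0 + 54.00 μs.

Δt = 565 μs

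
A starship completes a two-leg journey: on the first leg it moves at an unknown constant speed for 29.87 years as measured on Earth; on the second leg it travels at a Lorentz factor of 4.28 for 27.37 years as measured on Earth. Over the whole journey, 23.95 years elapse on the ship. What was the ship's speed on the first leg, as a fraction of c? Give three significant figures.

Leg 1: speed unknown; τ_1 = 29.87/γ_1.
Leg 2: γ = 4.28; τ_2 = 27.37/4.280 = 6.395 years.
Total proper time: τ_1 + 6.395 = 23.95, so τ_1 = 23.95 − 6.395 = 17.56 years.
γ_1 = 29.87/17.56 = 1.701; β = √(1 − 1/γ²) = √0.6546.

β = 0.809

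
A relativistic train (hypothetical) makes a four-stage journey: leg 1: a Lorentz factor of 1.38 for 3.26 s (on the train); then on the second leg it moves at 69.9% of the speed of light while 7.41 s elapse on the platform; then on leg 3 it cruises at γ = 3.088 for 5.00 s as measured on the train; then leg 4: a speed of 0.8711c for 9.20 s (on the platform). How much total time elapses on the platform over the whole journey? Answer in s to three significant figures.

Leg 1: γ = 1.38; Δt_1 = 1.380 × 3.26 = 4.499 s.
Leg 2: 7.41 s is already measured on the platform.
Leg 3: γ = 3.088; Δt_3 = 3.088 × 5.00 = 15.44 s.
Leg 4: 9.20 s is already measured on the platform.
Total: 4.499 + 7.410 + 15.44 + 9.200 s.

Δt = 36.5 s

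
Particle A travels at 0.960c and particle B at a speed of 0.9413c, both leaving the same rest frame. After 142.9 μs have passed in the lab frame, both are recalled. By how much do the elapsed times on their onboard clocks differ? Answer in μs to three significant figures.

A: γ = 1/√(1 − 0.960²) = 25/7 ≈ 3.571; τ_A = 142.9/3.571 = 40.01 μs.
B: γ = 1/√(1 − 0.9413²) = 1/√0.1140 = 2.962; τ_B = 142.9/2.962 = 48.24 μs.

|τ_A − τ_B| = 8.23 μs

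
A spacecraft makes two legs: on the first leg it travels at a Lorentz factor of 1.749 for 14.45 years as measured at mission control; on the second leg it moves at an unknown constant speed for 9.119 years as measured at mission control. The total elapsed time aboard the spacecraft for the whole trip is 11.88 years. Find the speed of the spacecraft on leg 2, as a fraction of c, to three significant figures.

Leg 1: γ = 1.749; τ_1 = 14.45/1.749 = 8.262 years.
Leg 2: speed unknown; τ_2 = 9.119/γ_2.
Total proper time: 8.262 + τ_2 = 11.88, so τ_2 = 11.88 − 8.262 = 3.618 years.
γ_2 = 9.119/3.618 = 2.520; β = √(1 − 1/γ²) = √0.8426.

β = 0.918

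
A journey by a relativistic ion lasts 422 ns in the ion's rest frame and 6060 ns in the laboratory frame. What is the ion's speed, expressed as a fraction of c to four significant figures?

β = 0.9976

The proper time is measured in the ion's rest frame (both events occur at the ion's location); Δt is measured in the laboratory frame. γ = Δt/τ = 6060/422 = 14.36.
β = √(1 − 1/γ²) = √(1 − 0.004849) = √0.9952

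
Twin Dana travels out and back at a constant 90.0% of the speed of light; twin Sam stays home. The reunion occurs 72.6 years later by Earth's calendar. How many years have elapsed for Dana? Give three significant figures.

τ = 31.6 years

β = 0.900; γ = 1/√(1 − 0.900²) = 1/√0.1900 = 2.294
Dana's clock measures proper time along the trip: τ = Δt/γ = 72.6/2.294 years.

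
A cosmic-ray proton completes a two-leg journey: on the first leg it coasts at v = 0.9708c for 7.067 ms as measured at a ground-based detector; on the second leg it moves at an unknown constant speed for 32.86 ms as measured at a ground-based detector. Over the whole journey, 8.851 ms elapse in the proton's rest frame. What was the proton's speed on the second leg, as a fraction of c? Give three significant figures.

β = 0.976

Leg 1: γ = 1/√(1 − 0.9708²) = 1/√0.05755 = 4.169; τ_1 = 7.067/4.169 = 1.695 ms.
Leg 2: speed unknown; τ_2 = 32.86/γ_2.
Total proper time: 1.695 + τ_2 = 8.851, so τ_2 = 8.851 − 1.695 = 7.156 ms.
γ_2 = 32.86/7.156 = 4.592; β = √(1 − 1/γ²) = √0.9526.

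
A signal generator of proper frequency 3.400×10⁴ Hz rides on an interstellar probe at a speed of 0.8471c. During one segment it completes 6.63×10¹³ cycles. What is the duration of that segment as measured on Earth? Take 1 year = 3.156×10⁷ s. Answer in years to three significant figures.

Δt = 116 years

γ = 1/√(1 − 0.8471²) = 1/√0.2824 = 1.882
Proper time for N cycles: τ = N/f = 6.63×10¹³/(3.400×10⁴) = 1.950×10⁹ s = 61.79 years.
Lab-frame duration Δt = γτ = 1.882 × 61.79 = 116.3 years.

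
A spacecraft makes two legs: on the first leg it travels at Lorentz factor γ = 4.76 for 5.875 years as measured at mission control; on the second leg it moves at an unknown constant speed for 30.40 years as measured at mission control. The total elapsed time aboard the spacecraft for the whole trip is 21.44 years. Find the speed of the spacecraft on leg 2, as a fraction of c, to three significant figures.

β = 0.747

Leg 1: γ = 4.76; τ_1 = 5.875/4.760 = 1.234 years.
Leg 2: speed unknown; τ_2 = 30.40/γ_2.
Total proper time: 1.234 + τ_2 = 21.44, so τ_2 = 21.44 − 1.234 = 20.21 years.
γ_2 = 30.40/20.21 = 1.505; β = √(1 − 1/γ²) = √0.5582.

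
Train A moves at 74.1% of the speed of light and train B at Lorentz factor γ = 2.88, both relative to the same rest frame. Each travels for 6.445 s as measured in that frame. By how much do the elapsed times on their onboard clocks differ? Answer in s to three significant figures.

A: β = 0.741; γ = 1/√(1 − 0.741²) = 1/√0.4509 = 1.489; τ_A = 6.445/1.489 = 4.328 s.
B: γ = 2.88; τ_B = 6.445/2.880 = 2.238 s.

|τ_A − τ_B| = 2.09 s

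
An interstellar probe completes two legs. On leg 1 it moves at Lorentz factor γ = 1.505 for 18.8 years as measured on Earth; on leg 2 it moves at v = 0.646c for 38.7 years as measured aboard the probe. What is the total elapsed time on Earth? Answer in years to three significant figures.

Δt = 69.5 years

Leg 1: 18.8 years is already measured on Earth.
Leg 2: γ = 1/√(1 − 0.646²) = 1/√0.5827 = 1.310; Δt_2 = 1.310 × 38.7 = 50.70 years.
Total: 18.80 + 50.70 years.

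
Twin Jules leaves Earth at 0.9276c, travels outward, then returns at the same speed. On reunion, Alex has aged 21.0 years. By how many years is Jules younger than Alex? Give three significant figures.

γ = 1/√(1 − 0.9276²) = 1/√0.1396 = 2.677
Jules's elapsed proper time: τ = 21.0/2.677 = 7.845 years.
Age gap = Δt − τ = 21.0 − 7.845 years.

Δt − τ = 13.2 years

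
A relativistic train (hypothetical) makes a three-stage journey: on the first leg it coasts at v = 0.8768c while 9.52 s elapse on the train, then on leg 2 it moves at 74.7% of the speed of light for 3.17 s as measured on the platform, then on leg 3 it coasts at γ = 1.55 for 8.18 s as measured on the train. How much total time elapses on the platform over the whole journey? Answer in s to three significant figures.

Leg 1: γ = 1/√(1 − 0.8768²) = 1/√0.2312 = 2.080; Δt_1 = 2.080 × 9.52 = 19.80 s.
Leg 2: 3.17 s is already measured on the platform.
Leg 3: γ = 1.55; Δt_3 = 1.550 × 8.18 = 12.68 s.
Total: 19.80 + 3.170 + 12.68 s.

Δt = 35.6 s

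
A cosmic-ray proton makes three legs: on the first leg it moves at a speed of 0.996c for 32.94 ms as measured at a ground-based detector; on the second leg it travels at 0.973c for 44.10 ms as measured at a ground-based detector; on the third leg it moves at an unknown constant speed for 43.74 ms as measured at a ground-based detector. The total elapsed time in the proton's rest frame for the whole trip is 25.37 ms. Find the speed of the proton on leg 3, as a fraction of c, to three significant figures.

Leg 1: γ = 1/√(1 − 0.996²) = 1/√0.007984 = 11.19; τ_1 = 32.94/11.19 = 2.943 ms.
Leg 2: γ = 1/√(1 − 0.973²) = 1/√0.05327 = 4.333; τ_2 = 44.10/4.333 = 10.18 ms.
Leg 3: speed unknown; τ_3 = 43.74/γ_3.
Total proper time: 2.943 + 10.18 + τ_3 = 25.37, so τ_3 = 25.37 − 13.12 = 12.25 ms.
γ_3 = 43.74/12.25 = 3.571; β = √(1 − 1/γ²) = √0.9216.

β = 0.960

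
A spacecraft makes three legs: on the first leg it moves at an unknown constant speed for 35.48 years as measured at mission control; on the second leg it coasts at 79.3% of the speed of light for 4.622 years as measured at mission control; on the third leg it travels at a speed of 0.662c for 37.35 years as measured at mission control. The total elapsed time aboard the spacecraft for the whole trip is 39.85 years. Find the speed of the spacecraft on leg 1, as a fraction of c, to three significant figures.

β = 0.967

Leg 1: speed unknown; τ_1 = 35.48/γ_1.
Leg 2: β = 0.793; γ = 1/√(1 − 0.793²) = 1/√0.3712 = 1.641; τ_2 = 4.622/1.641 = 2.816 years.
Leg 3: γ = 1/√(1 − 0.662²) = 1/√0.5618 = 1.334; τ_3 = 37.35/1.334 = 27.99 years.
Total proper time: τ_1 + 2.816 + 27.99 = 39.85, so τ_1 = 39.85 − 30.81 = 9.040 years.
γ_1 = 35.48/9.040 = 3.925; β = √(1 − 1/γ²) = √0.9351.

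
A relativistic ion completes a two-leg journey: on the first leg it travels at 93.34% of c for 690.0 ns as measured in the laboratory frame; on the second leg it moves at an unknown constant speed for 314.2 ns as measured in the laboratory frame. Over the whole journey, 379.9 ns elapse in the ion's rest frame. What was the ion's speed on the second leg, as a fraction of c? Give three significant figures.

β = 0.907

Leg 1: β = 0.9334; γ = 1/√(1 − 0.9334²) = 1/√0.1288 = 2.787; τ_1 = 690.0/2.787 = 247.6 ns.
Leg 2: speed unknown; τ_2 = 314.2/γ_2.
Total proper time: 247.6 + τ_2 = 379.9, so τ_2 = 379.9 − 247.6 = 132.3 ns.
γ_2 = 314.2/132.3 = 2.375; β = √(1 − 1/γ²) = √0.8227.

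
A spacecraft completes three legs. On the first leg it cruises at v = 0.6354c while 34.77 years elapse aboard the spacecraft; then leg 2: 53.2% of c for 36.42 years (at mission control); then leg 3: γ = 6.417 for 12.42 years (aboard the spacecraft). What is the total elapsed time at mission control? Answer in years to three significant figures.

Δt = 161 years

Leg 1: γ = 1/√(1 − 0.6354²) = 1/√0.5963 = 1.295; Δt_1 = 1.295 × 34.77 = 45.03 years.
Leg 2: 36.42 years is already measured at mission control.
Leg 3: γ = 6.417; Δt_3 = 6.417 × 12.42 = 79.70 years.
Total: 45.03 + 36.42 + 79.70 years.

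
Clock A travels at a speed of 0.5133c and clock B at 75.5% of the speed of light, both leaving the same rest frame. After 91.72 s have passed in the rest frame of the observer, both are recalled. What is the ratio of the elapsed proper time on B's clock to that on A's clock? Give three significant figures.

τ_B/τ_A = 0.764

A: γ = 1/√(1 − 0.5133²) = 1/√0.7365 = 1.165. B: β = 0.755; γ = 1/√(1 − 0.755²) = 1/√0.4300 = 1.525.
τ_A/τ_B = γ_B/γ_A = 1.525/1.165 = 1.309, so τ_B/τ_A = 0.7641.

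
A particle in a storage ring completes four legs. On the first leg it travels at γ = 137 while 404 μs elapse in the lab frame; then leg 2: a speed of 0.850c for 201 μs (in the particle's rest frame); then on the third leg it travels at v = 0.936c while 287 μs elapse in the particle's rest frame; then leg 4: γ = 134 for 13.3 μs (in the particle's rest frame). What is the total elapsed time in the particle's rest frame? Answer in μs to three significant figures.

τ = 504 μs

Leg 1: γ = 137; τ_1 = 404/137.0 = 2.949 μs.
Leg 2: 201 μs is already measured in the particle's rest frame.
Leg 3: 287 μs is already measured in the particle's rest frame.
Leg 4: 13.3 μs is already measured in the particle's rest frame.
Total: 2.949 + 201.0 + 287.0 + 13.30 μs.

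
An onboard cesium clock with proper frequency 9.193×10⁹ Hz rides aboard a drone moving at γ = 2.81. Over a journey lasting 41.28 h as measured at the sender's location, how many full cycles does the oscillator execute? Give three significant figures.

γ = 2.81
The oscillator's own cycle count is N = f × τ where τ is the proper time aboard the drone. τ = Δt/γ = 41.28/2.810 = 14.69 h = 5.289×10⁴ s.
N = 9.193×10⁹ × 5.289×10⁴ = 4.862×10¹⁴.

N = 4.86×10¹⁴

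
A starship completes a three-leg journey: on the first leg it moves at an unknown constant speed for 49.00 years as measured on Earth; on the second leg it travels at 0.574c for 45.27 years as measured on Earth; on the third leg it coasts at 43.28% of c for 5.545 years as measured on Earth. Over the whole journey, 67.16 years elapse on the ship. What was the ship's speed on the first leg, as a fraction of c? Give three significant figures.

β = 0.859

Leg 1: speed unknown; τ_1 = 49.00/γ_1.
Leg 2: γ = 1/√(1 − 0.574²) = 1/√0.6705 = 1.221; τ_2 = 45.27/1.221 = 37.07 years.
Leg 3: β = 0.4328; γ = 1/√(1 − 0.4328²) = 1/√0.8127 = 1.109; τ_3 = 5.545/1.109 = 4.999 years.
Total proper time: τ_1 + 37.07 + 4.999 = 67.16, so τ_1 = 67.16 − 42.07 = 25.09 years.
γ_1 = 49.00/25.09 = 1.953; β = √(1 − 1/γ²) = √0.7378.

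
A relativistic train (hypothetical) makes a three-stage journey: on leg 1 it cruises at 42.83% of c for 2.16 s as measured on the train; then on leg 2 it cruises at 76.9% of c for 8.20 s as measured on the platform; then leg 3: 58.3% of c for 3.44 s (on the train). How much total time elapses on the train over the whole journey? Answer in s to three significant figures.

Leg 1: 2.16 s is already measured on the train.
Leg 2: β = 0.769; γ = 1/√(1 − 0.769²) = 1/√0.4086 = 1.564; τ_2 = 8.20/1.564 = 5.242 s.
Leg 3: 3.44 s is already measured on the train.
Total: 2.160 + 5.242 + 3.440 s.

τ = 10.8 s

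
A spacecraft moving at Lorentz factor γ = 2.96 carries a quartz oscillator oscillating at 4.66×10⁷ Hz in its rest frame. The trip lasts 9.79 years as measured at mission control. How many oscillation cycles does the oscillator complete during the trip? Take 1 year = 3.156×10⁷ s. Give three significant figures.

γ = 2.96
The oscillator's own cycle count is N = f × τ where τ is the proper time aboard the spacecraft. τ = Δt/γ = 9.79/2.960 = 3.307 years = 1.044×10⁸ s.
N = 4.66×10⁷ × 1.044×10⁸ = 4.864×10¹⁵.

N = 4.86×10¹⁵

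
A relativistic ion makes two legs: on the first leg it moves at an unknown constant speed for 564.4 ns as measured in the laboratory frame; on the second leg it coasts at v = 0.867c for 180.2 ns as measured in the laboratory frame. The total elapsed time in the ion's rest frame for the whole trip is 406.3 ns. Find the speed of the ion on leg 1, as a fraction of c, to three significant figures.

β = 0.828

Leg 1: speed unknown; τ_1 = 564.4/γ_1.
Leg 2: γ = 1/√(1 − 0.867²) = 1/√0.2483 = 2.007; τ_2 = 180.2/2.007 = 89.80 ns.
Total proper time: τ_1 + 89.80 = 406.3, so τ_1 = 406.3 − 89.80 = 316.5 ns.
γ_1 = 564.4/316.5 = 1.783; β = √(1 − 1/γ²) = √0.6855.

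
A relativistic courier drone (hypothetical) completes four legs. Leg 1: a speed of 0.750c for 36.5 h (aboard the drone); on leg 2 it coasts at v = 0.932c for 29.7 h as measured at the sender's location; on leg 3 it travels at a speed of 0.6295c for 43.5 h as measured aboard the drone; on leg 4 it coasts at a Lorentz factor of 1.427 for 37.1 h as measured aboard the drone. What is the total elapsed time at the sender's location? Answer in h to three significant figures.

Δt = 194 h

Leg 1: γ = 1/√(1 − 0.750²) = 1/√0.4375 = 1.512; Δt_1 = 1.512 × 36.5 = 55.18 h.
Leg 2: 29.7 h is already measured at the sender's location.
Leg 3: γ = 1/√(1 − 0.6295²) = 1/√0.6037 = 1.287; Δt_3 = 1.287 × 43.5 = 55.98 h.
Leg 4: γ = 1.427; Δt_4 = 1.427 × 37.1 = 52.94 h.
Total: 55.18 + 29.70 + 55.98 + 52.94 h.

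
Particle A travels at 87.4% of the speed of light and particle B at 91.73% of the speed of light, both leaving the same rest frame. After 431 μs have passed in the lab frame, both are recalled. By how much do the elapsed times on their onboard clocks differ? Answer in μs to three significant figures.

A: β = 0.874; γ = 1/√(1 − 0.874²) = 1/√0.2361 = 2.058; τ_A = 431/2.058 = 209.4 μs.
B: β = 0.9173; γ = 1/√(1 − 0.9173²) = 1/√0.1586 = 2.511; τ_B = 431/2.511 = 171.6 μs.

|τ_A − τ_B| = 37.8 μs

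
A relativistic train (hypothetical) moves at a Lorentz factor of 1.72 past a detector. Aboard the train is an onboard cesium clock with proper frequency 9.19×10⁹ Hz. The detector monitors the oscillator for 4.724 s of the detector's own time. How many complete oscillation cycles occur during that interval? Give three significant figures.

N = 2.52×10¹⁰

γ = 1.72
During 4.724 s of lab time, the oscillator's proper time advances by τ = Δt/γ = 4.724/1.720 = 2.747 s = 2.747×10⁰ s.
N = f × τ = 9.19×10⁹ × 2.747×10⁰ = 2.524×10¹⁰.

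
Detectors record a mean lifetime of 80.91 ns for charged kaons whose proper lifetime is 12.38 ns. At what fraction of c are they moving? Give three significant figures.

β = 0.988

γ = Δt/τ₀ = 80.91/12.38 = 6.536
β = √(1 − 1/γ²) = √(1 − 0.02341) = √0.9766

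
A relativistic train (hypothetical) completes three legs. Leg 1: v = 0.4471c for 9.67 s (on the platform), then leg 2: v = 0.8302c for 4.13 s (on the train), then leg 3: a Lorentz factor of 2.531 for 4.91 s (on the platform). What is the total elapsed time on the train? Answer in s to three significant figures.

Leg 1: γ = 1/√(1 − 0.4471²) = 1/√0.8001 = 1.118; τ_1 = 9.67/1.118 = 8.650 s.
Leg 2: 4.13 s is already measured on the train.
Leg 3: γ = 2.531; τ_3 = 4.91/2.531 = 1.940 s.
Total: 8.650 + 4.130 + 1.940 s.

τ = 14.7 s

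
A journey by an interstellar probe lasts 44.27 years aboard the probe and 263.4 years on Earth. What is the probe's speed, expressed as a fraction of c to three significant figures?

The proper time is measured aboard the probe (both events occur at the probe's location); Δt is measured on Earth. γ = Δt/τ = 263.4/44.27 = 5.950.
β = √(1 − 1/γ²) = √(1 − 0.02825) = √0.9718

v = 0.986c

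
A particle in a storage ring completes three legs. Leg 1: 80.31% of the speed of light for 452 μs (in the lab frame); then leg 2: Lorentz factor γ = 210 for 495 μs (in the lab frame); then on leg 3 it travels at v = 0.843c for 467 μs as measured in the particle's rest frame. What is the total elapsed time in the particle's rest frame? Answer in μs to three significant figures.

τ = 739 μs

Leg 1: β = 0.8031; γ = 1/√(1 − 0.8031²) = 1/√0.3550 = 1.678; τ_1 = 452/1.678 = 269.3 μs.
Leg 2: γ = 210; τ_2 = 495/210.0 = 2.357 μs.
Leg 3: 467 μs is already measured in the particle's rest frame.
Total: 269.3 + 2.357 + 467.0 μs.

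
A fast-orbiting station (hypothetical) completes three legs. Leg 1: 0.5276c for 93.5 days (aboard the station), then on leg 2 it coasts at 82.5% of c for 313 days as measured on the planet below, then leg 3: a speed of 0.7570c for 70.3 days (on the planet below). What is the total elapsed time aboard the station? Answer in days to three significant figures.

τ = 316 days

Leg 1: 93.5 days is already measured aboard the station.
Leg 2: β = 0.825; γ = 1/√(1 − 0.825²) = 1/√0.3194 = 1.769; τ_2 = 313/1.769 = 176.9 days.
Leg 3: γ = 1/√(1 − 0.7570²) = 1/√0.4270 = 1.530; τ_3 = 70.3/1.530 = 45.94 days.
Total: 93.50 + 176.9 + 45.94 days.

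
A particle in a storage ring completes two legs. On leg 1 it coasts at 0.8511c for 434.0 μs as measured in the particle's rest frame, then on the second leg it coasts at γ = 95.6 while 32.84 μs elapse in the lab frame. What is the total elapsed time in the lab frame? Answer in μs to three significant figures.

Leg 1: γ = 1/√(1 − 0.8511²) = 1/√0.2756 = 1.905; Δt_1 = 1.905 × 434.0 = 826.7 μs.
Leg 2: 32.84 μs is already measured in the lab frame.
Total: 826.7 + 32.84 μs.

Δt = 860 μs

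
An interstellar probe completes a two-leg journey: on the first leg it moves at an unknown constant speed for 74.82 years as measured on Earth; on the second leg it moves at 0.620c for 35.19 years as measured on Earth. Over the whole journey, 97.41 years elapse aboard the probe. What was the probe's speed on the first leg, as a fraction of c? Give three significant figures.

Leg 1: speed unknown; τ_1 = 74.82/γ_1.
Leg 2: γ = 1/√(1 − 0.620²) = 1/√0.6156 = 1.275; τ_2 = 35.19/1.275 = 27.61 years.
Total proper time: τ_1 + 27.61 = 97.41, so τ_1 = 97.41 − 27.61 = 69.80 years.
γ_1 = 74.82/69.80 = 1.072; β = √(1 − 1/γ²) = √0.1297.

β = 0.360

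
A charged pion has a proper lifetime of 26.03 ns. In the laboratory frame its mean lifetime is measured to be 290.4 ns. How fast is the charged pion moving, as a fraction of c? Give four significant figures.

v = 0.9960c

γ = Δt/τ₀ = 290.4/26.03 = 11.16
β = √(1 − 1/γ²) = √(1 − 0.008034) = √0.9920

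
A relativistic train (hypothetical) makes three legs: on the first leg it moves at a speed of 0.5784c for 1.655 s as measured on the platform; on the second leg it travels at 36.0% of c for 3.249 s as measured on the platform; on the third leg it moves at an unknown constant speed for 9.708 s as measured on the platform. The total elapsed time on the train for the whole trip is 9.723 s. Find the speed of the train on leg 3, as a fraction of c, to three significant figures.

Leg 1: γ = 1/√(1 − 0.5784²) = 1/√0.6655 = 1.226; τ_1 = 1.655/1.226 = 1.350 s.
Leg 2: β = 0.360; γ = 1/√(1 − 0.360²) = 1/√0.8704 = 1.072; τ_2 = 3.249/1.072 = 3.031 s.
Leg 3: speed unknown; τ_3 = 9.708/γ_3.
Total proper time: 1.350 + 3.031 + τ_3 = 9.723, so τ_3 = 9.723 − 4.381 = 5.342 s.
γ_3 = 9.708/5.342 = 1.817; β = √(1 − 1/γ²) = √0.6972.

β = 0.835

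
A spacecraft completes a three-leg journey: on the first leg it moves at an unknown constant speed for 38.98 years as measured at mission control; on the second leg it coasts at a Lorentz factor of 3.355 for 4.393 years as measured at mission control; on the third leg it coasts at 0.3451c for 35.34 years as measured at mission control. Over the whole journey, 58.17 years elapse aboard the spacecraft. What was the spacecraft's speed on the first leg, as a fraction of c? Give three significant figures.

β = 0.794

Leg 1: speed unknown; τ_1 = 38.98/γ_1.
Leg 2: γ = 3.355; τ_2 = 4.393/3.355 = 1.309 years.
Leg 3: γ = 1/√(1 − 0.3451²) = 1/√0.8809 = 1.065; τ_3 = 35.34/1.065 = 33.17 years.
Total proper time: τ_1 + 1.309 + 33.17 = 58.17, so τ_1 = 58.17 − 34.48 = 23.69 years.
γ_1 = 38.98/23.69 = 1.645; β = √(1 − 1/γ²) = √0.6306.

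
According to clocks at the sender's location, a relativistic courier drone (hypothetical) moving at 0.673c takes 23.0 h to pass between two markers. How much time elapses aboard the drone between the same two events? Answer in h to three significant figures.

γ = 1/√(1 − 0.673²) = 1/√0.5471 = 1.352
The interval measured at the sender's location is the dilated one; the clock aboard the drone measures the proper time τ = Δt/γ = 23.0/1.352 h.

τ = 17.0 h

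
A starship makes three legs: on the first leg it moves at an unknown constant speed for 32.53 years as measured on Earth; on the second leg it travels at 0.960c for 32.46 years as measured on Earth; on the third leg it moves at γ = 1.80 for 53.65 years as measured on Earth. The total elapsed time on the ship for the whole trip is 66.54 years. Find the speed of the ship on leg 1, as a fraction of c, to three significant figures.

β = 0.527

Leg 1: speed unknown; τ_1 = 32.53/γ_1.
Leg 2: γ = 1/√(1 − 0.960²) = 25/7 ≈ 3.571; τ_2 = 32.46/3.571 = 9.089 years.
Leg 3: γ = 1.80; τ_3 = 53.65/1.800 = 29.81 years.
Total proper time: τ_1 + 9.089 + 29.81 = 66.54, so τ_1 = 66.54 − 38.89 = 27.65 years.
γ_1 = 32.53/27.65 = 1.177; β = √(1 − 1/γ²) = √0.2778.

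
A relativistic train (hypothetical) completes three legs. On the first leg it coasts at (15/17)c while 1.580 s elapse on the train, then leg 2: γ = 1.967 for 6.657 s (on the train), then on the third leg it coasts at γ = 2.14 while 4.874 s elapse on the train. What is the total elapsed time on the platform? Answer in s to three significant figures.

Leg 1: γ = 1/√(1 − (15/17)²) = 17/8 = 2.125; Δt_1 = 2.125 × 1.580 = 3.357 s.
Leg 2: γ = 1.967; Δt_2 = 1.967 × 6.657 = 13.09 s.
Leg 3: γ = 2.14; Δt_3 = 2.140 × 4.874 = 10.43 s.
Total: 3.357 + 13.09 + 10.43 s.

Δt = 26.9 s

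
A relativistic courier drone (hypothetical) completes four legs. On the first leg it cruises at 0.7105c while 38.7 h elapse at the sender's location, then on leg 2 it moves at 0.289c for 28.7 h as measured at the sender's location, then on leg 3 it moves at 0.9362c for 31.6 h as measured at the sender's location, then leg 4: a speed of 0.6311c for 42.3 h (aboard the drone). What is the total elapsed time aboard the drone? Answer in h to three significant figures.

τ = 108 h

Leg 1: γ = 1/√(1 − 0.7105²) = 1/√0.4952 = 1.421; τ_1 = 38.7/1.421 = 27.23 h.
Leg 2: γ = 1/√(1 − 0.289²) = 1/√0.9165 = 1.045; τ_2 = 28.7/1.045 = 27.48 h.
Leg 3: γ = 1/√(1 − 0.9362²) = 1/√0.1235 = 2.845; τ_3 = 31.6/2.845 = 11.11 h.
Leg 4: 42.3 h is already measured aboard the drone.
Total: 27.23 + 27.48 + 11.11 + 42.30 h.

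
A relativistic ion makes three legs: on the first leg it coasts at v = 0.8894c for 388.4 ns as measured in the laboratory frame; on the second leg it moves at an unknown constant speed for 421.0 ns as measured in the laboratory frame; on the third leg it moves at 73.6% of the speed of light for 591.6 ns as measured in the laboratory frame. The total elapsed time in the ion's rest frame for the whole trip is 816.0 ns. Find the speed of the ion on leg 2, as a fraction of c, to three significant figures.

Leg 1: γ = 1/√(1 − 0.8894²) = 1/√0.2090 = 2.188; τ_1 = 388.4/2.188 = 177.5 ns.
Leg 2: speed unknown; τ_2 = 421.0/γ_2.
Leg 3: β = 0.736; γ = 1/√(1 − 0.736²) = 1/√0.4583 = 1.477; τ_3 = 591.6/1.477 = 400.5 ns.
Total proper time: 177.5 + τ_2 + 400.5 = 816.0, so τ_2 = 816.0 − 578.1 = 237.9 ns.
γ_2 = 421.0/237.9 = 1.769; β = √(1 − 1/γ²) = √0.6806.

β = 0.825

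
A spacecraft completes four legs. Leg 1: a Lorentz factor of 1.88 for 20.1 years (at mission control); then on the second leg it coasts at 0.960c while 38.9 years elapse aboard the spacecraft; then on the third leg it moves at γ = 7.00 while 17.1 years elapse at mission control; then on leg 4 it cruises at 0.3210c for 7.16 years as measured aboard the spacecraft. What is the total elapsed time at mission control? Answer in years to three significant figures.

Leg 1: 20.1 years is already measured at mission control.
Leg 2: γ = 1/√(1 − 0.960²) = 25/7 ≈ 3.571; Δt_2 = 3.571 × 38.9 = 138.9 years.
Leg 3: 17.1 years is already measured at mission control.
Leg 4: γ = 1/√(1 − 0.3210²) = 1/√0.8970 = 1.056; Δt_4 = 1.056 × 7.16 = 7.560 years.
Total: 20.10 + 138.9 + 17.10 + 7.560 years.

Δt = 184 years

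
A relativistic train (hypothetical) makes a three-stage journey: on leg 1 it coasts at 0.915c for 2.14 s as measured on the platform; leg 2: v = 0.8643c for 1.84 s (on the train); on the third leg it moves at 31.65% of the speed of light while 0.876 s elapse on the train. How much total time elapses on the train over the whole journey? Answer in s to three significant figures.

Leg 1: γ = 1/√(1 − 0.915²) = 1/√0.1628 = 2.479; τ_1 = 2.14/2.479 = 0.8634 s.
Leg 2: 1.84 s is already measured on the train.
Leg 3: 0.876 s is already measured on the train.
Total: 0.8634 + 1.840 + 0.8760 s.

τ = 3.58 s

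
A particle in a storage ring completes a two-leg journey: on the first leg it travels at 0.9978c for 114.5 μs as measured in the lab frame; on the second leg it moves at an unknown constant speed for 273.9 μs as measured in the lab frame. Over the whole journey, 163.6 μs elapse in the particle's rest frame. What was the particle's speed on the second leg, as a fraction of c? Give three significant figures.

β = 0.822

Leg 1: γ = 1/√(1 − 0.9978²) = 1/√0.004395 = 15.08; τ_1 = 114.5/15.08 = 7.591 μs.
Leg 2: speed unknown; τ_2 = 273.9/γ_2.
Total proper time: 7.591 + τ_2 = 163.6, so τ_2 = 163.6 − 7.591 = 156.0 μs.
γ_2 = 273.9/156.0 = 1.756; β = √(1 − 1/γ²) = √0.6756.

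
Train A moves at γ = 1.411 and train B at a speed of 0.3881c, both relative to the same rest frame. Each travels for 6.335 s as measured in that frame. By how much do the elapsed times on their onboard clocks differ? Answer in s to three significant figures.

|τ_A − τ_B| = 1.35 s

A: γ = 1.411; τ_A = 6.335/1.411 = 4.490 s.
B: γ = 1/√(1 − 0.3881²) = 1/√0.8494 = 1.085; τ_B = 6.335/1.085 = 5.838 s.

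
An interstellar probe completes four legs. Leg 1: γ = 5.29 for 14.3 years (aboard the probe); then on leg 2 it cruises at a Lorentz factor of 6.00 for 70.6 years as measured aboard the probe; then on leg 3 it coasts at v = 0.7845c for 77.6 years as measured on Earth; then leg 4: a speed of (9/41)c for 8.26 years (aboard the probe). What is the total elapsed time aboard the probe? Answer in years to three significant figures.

Leg 1: 14.3 years is already measured aboard the probe.
Leg 2: 70.6 years is already measured aboard the probe.
Leg 3: γ = 1/√(1 − 0.7845²) = 1/√0.3846 = 1.613; τ_3 = 77.6/1.613 = 48.12 years.
Leg 4: 8.26 years is already measured aboard the probe.
Total: 14.30 + 70.60 + 48.12 + 8.260 years.

τ = 141 years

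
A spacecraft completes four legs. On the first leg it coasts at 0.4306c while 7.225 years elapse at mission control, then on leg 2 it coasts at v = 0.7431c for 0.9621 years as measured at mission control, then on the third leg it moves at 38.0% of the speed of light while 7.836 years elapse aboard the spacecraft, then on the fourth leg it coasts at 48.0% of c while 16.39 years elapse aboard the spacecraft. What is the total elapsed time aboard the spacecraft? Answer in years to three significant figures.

Leg 1: γ = 1/√(1 − 0.4306²) = 1/√0.8146 = 1.108; τ_1 = 7.225/1.108 = 6.521 years.
Leg 2: γ = 1/√(1 − 0.7431²) = 1/√0.4478 = 1.494; τ_2 = 0.9621/1.494 = 0.6438 years.
Leg 3: 7.836 years is already measured aboard the spacecraft.
Leg 4: 16.39 years is already measured aboard the spacecraft.
Total: 6.521 + 0.6438 + 7.836 + 16.39 years.

τ = 31.4 years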